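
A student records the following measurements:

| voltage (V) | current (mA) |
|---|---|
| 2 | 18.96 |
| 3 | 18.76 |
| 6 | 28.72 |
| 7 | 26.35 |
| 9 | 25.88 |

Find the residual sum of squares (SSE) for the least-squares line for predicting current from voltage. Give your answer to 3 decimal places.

27.961

n = 5, Σx = 27, Σy = 118.67, Σxy = 683.89, Σx² = 179, Σy² = 2900.3545
Sxx = Σx² − (Σx)²/n = 179 − 145.8 = 33.2
Sxy = Σxy − (Σx)(Σy)/n = 683.89 − 640.818 = 43.072
Syy = Σy² − (Σy)²/n = 2900.3545 − 2816.51378 = 83.84072
b = Sxy/Sxx = 43.072/33.2 = 1.297349
SSE = Syy − b·Sxy = 83.84072 − 1.297349·43.072 = 27.961287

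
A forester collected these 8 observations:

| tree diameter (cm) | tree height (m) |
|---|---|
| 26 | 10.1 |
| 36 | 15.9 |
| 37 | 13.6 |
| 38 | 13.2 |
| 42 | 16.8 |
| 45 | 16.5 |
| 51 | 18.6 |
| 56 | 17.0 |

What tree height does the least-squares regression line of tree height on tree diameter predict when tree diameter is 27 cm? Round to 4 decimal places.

11.6376

n = 8, Σx = 331, Σy = 121.7, Σxy = 5188.5, Σx² = 14311
Sxx = Σx² − (Σx)²/n = 14311 − 13695.125 = 615.875
Sxy = Σxy − (Σx)(Σy)/n = 5188.5 − 5035.3375 = 153.1625
b = Sxy/Sxx = 153.1625/615.875 = 0.248691
a = ȳ − b·x̄ = 15.2125 − 0.248691·41.375 = 4.922915
ŷ(27) = a + b·27 = 4.922915 + 0.248691·27 = 11.637569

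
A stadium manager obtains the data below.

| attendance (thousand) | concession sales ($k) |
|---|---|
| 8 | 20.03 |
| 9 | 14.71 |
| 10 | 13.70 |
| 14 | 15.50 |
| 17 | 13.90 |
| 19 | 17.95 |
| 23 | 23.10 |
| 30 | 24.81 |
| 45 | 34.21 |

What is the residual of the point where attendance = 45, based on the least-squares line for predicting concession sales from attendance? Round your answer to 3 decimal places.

1.473

n = 9, Σx = 175, Σy = 177.91, Σxy = 4039.03, Σx² = 4545
Sxx = Σx² − (Σx)²/n = 4545 − 3402.777778 = 1142.222222
Sxy = Σxy − (Σx)(Σy)/n = 4039.03 − 3459.361111 = 579.668889
b = Sxy/Sxx = 579.668889/1142.222222 = 0.507492
a = ȳ − b·x̄ = 19.767778 − 0.507492·19.444444 = 9.899874
ŷ(45) = 9.899874 + 0.507492·45 = 32.737023
residual = y − ŷ = 34.21 − 32.737023 = 1.472977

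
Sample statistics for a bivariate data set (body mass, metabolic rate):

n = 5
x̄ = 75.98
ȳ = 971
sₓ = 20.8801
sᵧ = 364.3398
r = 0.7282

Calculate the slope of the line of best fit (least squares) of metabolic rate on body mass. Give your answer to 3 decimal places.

12.706

b = r · sᵧ/sₓ = 0.7282 · 364.3398/20.8801 = 12.706464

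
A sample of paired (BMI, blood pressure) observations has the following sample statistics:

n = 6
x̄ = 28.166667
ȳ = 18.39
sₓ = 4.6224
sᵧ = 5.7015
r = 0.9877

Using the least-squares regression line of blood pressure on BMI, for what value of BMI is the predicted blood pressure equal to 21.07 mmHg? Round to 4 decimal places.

b = r · sᵧ/sₓ = 0.9877 · 5.7015/4.6224 = 1.218279
a = ȳ − b·x̄ = 18.39 − 1.218279·28.166667 = -15.924851
Set a + b·x = 21.07: x = (21.07 − (-15.924851)) / 1.218279 = 30.366492

30.3665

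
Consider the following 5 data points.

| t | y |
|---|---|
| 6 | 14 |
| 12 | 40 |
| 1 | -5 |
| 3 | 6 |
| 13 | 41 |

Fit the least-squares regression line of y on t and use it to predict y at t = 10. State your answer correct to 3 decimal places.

30.726

n = 5, Σx = 35, Σy = 96, Σxy = 1110, Σx² = 359
Sxx = Σx² − (Σx)²/n = 359 − 245 = 114
Sxy = Σxy − (Σx)(Σy)/n = 1110 − 672 = 438
b = Sxy/Sxx = 438/114 = 3.842105
a = ȳ − b·x̄ = 19.2 − 3.842105·7 = -7.694737
ŷ(10) = a + b·10 = -7.694737 + 3.842105·10 = 30.726316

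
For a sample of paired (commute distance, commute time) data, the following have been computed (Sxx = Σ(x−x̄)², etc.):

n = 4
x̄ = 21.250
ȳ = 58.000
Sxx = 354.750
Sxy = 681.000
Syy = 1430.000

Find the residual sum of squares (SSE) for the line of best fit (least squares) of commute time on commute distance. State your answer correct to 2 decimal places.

122.71

b = Sxy/Sxx = 681/354.75 = 1.919662
SSE = Syy − b·Sxy = 1430 − 1.919662·681 = 122.710359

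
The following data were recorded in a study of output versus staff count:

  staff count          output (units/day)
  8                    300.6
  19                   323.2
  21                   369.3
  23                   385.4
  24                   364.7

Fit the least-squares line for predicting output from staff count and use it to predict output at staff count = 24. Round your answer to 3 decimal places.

n = 5, Σx = 95, Σy = 1743.2, Σxy = 33917.9, Σx² = 1971
Sxx = Σx² − (Σx)²/n = 1971 − 1805 = 166
Sxy = Σxy − (Σx)(Σy)/n = 33917.9 − 33120.8 = 797.1
b = Sxy/Sxx = 797.1/166 = 4.801807
a = ȳ − b·x̄ = 348.64 − 4.801807·19 = 257.405663
ŷ(24) = a + b·24 = 257.405663 + 4.801807·24 = 372.649036

372.649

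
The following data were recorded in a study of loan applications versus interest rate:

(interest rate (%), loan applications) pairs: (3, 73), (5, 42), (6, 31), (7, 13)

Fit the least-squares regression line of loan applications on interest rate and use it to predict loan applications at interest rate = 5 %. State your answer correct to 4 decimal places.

n = 4, Σx = 21, Σy = 159, Σxy = 706, Σx² = 119
Sxx = Σx² − (Σx)²/n = 119 − 110.25 = 8.75
Sxy = Σxy − (Σx)(Σy)/n = 706 − 834.75 = -128.75
b = Sxy/Sxx = -128.75/8.75 = -14.714286
a = ȳ − b·x̄ = 39.75 − (-14.714286)·5.25 = 117
ŷ(5) = a + b·5 = 117 + (-14.714286)·5 = 43.428571

43.4286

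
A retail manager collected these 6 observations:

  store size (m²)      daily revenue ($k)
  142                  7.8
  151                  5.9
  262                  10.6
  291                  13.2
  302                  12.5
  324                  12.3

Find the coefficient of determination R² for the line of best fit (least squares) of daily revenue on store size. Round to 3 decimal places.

0.888

n = 6, Σx = 1472, Σy = 62.3, Σxy = 16377.1, Σx² = 392470, Σy² = 689.79
Sxx = Σx² − (Σx)²/n = 392470 − 361130.666667 = 31339.333333
Sxy = Σxy − (Σx)(Σy)/n = 16377.1 − 15284.266667 = 1092.833333
Syy = Σy² − (Σy)²/n = 689.79 − 646.881667 = 42.908333
R² = Sxy²/(Sxx·Syy) = (1092.833333)²/(31339.333333·42.908333) = 0.888130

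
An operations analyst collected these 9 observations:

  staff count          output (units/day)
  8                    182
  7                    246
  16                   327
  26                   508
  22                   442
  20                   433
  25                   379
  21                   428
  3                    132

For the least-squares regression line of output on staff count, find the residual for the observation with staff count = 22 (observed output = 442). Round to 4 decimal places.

n = 9, Σx = 148, Σy = 3077, Σxy = 58861, Σx² = 3004
Sxx = Σx² − (Σx)²/n = 3004 − 2433.777778 = 570.222222
Sxy = Σxy − (Σx)(Σy)/n = 58861 − 50599.555556 = 8261.444444
b = Sxy/Sxx = 8261.444444/570.222222 = 14.488114
a = ȳ − b·x̄ = 341.888889 − 14.488114·16.444444 = 103.639906
ŷ(22) = 103.639906 + 14.488114·22 = 422.378410
residual = y − ŷ = 442 − 422.378410 = 19.621590

19.6216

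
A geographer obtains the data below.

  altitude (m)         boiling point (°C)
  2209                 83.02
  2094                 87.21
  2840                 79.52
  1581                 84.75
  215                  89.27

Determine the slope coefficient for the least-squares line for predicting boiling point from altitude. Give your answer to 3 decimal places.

n = 5, Σx = 8939, Σy = 423.77, Σxy = 745028.52, Σx² = 19875903
Sxx = Σx² − (Σx)²/n = 19875903 − 15981144.2 = 3894758.8
Sxy = Σxy − (Σx)(Σy)/n = 745028.52 − 757616.006 = -12587.486
b = Sxy/Sxx = -12587.486/3894758.8 = -0.003232

-0.003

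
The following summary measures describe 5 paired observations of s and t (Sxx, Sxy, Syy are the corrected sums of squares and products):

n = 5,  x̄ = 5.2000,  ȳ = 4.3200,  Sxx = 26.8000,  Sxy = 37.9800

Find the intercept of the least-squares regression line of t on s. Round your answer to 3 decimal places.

-3.049

b = Sxy/Sxx = 37.98/26.8 = 1.417164
a = ȳ − b·x̄ = 4.32 − 1.417164·5.2 = -3.049254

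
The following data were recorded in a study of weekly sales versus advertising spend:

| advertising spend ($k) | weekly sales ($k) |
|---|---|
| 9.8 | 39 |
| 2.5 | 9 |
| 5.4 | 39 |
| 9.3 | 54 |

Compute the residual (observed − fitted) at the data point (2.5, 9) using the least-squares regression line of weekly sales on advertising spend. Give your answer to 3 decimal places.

n = 4, Σx = 27, Σy = 141, Σxy = 1117.5, Σx² = 217.94
Sxx = Σx² − (Σx)²/n = 217.94 − 182.25 = 35.69
Sxy = Σxy − (Σx)(Σy)/n = 1117.5 − 951.75 = 165.75
b = Sxy/Sxx = 165.75/35.69 = 4.644158
a = ȳ − b·x̄ = 35.25 − 4.644158·6.75 = 3.901933
ŷ(2.5) = 3.901933 + 4.644158·2.5 = 15.512328
residual = y − ŷ = 9 − 15.512328 = -6.512328

-6.512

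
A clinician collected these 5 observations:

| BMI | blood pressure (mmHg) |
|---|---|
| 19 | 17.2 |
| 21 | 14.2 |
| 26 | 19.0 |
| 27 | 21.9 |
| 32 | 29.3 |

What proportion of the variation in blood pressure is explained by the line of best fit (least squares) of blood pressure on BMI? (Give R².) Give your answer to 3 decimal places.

n = 5, Σx = 125, Σy = 101.6, Σxy = 2647.9, Σx² = 3231, Σy² = 2196.58
Sxx = Σx² − (Σx)²/n = 3231 − 3125 = 106
Sxy = Σxy − (Σx)(Σy)/n = 2647.9 − 2540 = 107.9
Syy = Σy² − (Σy)²/n = 2196.58 − 2064.512 = 132.068
R² = Sxy²/(Sxx·Syy) = (107.9)²/(106·132.068) = 0.831648

0.832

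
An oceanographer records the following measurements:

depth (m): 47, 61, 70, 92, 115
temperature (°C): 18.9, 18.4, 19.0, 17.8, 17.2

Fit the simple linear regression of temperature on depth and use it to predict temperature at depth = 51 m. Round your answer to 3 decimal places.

18.928

n = 5, Σx = 385, Σy = 91.3, Σxy = 6956.3, Σx² = 32519
Sxx = Σx² − (Σx)²/n = 32519 − 29645 = 2874
Sxy = Σxy − (Σx)(Σy)/n = 6956.3 − 7030.1 = -73.8
b = Sxy/Sxx = -73.8/2874 = -0.025678
a = ȳ − b·x̄ = 18.26 − (-0.025678)·77 = 20.237244
ŷ(51) = a + b·51 = 20.237244 + (-0.025678)·51 = 18.927641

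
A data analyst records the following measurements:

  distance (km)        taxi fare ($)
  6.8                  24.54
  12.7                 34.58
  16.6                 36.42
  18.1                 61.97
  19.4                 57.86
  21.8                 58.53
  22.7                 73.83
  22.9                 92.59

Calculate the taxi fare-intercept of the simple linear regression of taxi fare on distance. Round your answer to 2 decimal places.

n = 8, Σx = 141, Σy = 440.32, Σxy = 8526.957, Σx² = 2702
Sxx = Σx² − (Σx)²/n = 2702 − 2485.125 = 216.875
Sxy = Σxy − (Σx)(Σy)/n = 8526.957 − 7760.64 = 766.317
b = Sxy/Sxx = 766.317/216.875 = 3.533450
a = ȳ − b·x̄ = 55.04 − 3.533450·17.625 = -7.237059

-7.24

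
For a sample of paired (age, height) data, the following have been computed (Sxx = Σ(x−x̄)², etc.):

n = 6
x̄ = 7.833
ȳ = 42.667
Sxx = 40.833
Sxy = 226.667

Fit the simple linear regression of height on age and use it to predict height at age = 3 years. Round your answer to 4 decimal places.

b = Sxy/Sxx = 226.667/40.833 = 5.551074
a = ȳ − b·x̄ = 42.667 − 5.551074·7.833 = -0.814562
ŷ(3) = a + b·3 = -0.814562 + 5.551074·3 = 15.838660

15.8387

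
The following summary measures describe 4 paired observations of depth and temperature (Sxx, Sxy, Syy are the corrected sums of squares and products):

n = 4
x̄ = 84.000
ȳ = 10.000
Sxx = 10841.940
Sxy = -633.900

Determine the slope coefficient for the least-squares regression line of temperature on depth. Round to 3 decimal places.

b = Sxy/Sxx = -633.9/10841.94 = -0.058467

-0.058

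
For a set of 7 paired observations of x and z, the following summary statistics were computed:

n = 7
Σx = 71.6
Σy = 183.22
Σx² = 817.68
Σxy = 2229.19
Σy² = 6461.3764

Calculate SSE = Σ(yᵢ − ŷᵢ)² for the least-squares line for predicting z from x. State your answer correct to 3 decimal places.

Sxx = Σx² − (Σx)²/n = 817.68 − 732.365714 = 85.314286
Sxy = Σxy − (Σx)(Σy)/n = 2229.19 − 1874.078857 = 355.111143
Syy = Σy² − (Σy)²/n = 6461.3764 − 4795.652629 = 1665.723771
b = Sxy/Sxx = 355.111143/85.314286 = 4.162388
SSE = Syy − b·Sxy = 1665.723771 − 4.162388·355.111143 = 187.613479

187.613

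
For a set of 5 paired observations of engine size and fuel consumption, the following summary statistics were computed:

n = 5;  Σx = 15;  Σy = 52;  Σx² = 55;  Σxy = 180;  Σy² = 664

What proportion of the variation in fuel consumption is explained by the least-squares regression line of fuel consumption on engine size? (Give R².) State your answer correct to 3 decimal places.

Sxx = Σx² − (Σx)²/n = 55 − 45 = 10
Sxy = Σxy − (Σx)(Σy)/n = 180 − 156 = 24
Syy = Σy² − (Σy)²/n = 664 − 540.8 = 123.2
R² = Sxy²/(Sxx·Syy) = (24)²/(10·123.2) = 0.467532

0.468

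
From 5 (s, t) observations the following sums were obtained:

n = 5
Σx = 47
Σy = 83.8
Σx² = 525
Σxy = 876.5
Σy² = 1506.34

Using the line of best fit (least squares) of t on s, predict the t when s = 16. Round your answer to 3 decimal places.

Sxx = Σx² − (Σx)²/n = 525 − 441.8 = 83.2
Sxy = Σxy − (Σx)(Σy)/n = 876.5 − 787.72 = 88.78
b = Sxy/Sxx = 88.78/83.2 = 1.067067
a = ȳ − b·x̄ = 16.76 − 1.067067·9.4 = 6.729567
ŷ(16) = a + b·16 = 6.729567 + 1.067067·16 = 23.802644

23.803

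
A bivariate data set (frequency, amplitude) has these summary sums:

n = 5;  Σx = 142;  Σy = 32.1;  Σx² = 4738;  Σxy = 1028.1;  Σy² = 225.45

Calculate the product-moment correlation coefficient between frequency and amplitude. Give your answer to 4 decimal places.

Sxx = Σx² − (Σx)²/n = 4738 − 4032.8 = 705.2
Sxy = Σxy − (Σx)(Σy)/n = 1028.1 − 911.64 = 116.46
Syy = Σy² − (Σy)²/n = 225.45 − 206.082 = 19.368
r = Sxy/√(Sxx·Syy) = 116.46/√(13658.3136) = 116.46/116.868788 = 0.996502

0.9965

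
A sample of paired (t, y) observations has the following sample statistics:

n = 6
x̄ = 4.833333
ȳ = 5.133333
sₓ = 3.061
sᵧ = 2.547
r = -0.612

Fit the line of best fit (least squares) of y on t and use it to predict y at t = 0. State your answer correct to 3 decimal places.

7.595

b = r · sᵧ/sₓ = -0.612 · 2.547/3.061 = -0.509234
a = ȳ − b·x̄ = 5.133333 − (-0.509234)·4.833333 = 7.594628
ŷ(0) = a + b·0 = 7.594628 + (-0.509234)·0 = 7.594628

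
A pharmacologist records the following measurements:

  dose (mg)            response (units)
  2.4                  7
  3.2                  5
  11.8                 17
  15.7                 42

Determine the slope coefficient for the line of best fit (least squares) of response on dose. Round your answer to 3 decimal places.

n = 4, Σx = 33.1, Σy = 71, Σxy = 892.8, Σx² = 401.73
Sxx = Σx² − (Σx)²/n = 401.73 − 273.9025 = 127.8275
Sxy = Σxy − (Σx)(Σy)/n = 892.8 − 587.525 = 305.275
b = Sxy/Sxx = 305.275/127.8275 = 2.388179

2.388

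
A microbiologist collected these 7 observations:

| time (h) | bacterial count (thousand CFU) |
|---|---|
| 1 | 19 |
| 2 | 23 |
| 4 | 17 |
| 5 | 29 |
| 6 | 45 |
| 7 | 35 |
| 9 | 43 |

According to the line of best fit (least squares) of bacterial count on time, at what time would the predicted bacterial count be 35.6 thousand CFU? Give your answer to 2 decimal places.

n = 7, Σx = 34, Σy = 211, Σxy = 1180, Σx² = 212
Sxx = Σx² − (Σx)²/n = 212 − 165.142857 = 46.857143
Sxy = Σxy − (Σx)(Σy)/n = 1180 − 1024.857143 = 155.142857
b = Sxy/Sxx = 155.142857/46.857143 = 3.310976
a = ȳ − b·x̄ = 30.142857 − 3.310976·4.857143 = 14.060976
Set a + b·x = 35.6: x = (35.6 − 14.060976) / 3.310976 = 6.505341

6.51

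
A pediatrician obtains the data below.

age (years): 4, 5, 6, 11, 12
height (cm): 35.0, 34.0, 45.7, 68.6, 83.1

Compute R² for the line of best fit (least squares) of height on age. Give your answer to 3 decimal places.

n = 5, Σx = 38, Σy = 266.4, Σxy = 2336, Σx² = 342, Σy² = 16081.06
Sxx = Σx² − (Σx)²/n = 342 − 288.8 = 53.2
Sxy = Σxy − (Σx)(Σy)/n = 2336 − 2024.64 = 311.36
Syy = Σy² − (Σy)²/n = 16081.06 − 14193.792 = 1887.268
R² = Sxy²/(Sxx·Syy) = (311.36)²/(53.2·1887.268) = 0.965563

0.966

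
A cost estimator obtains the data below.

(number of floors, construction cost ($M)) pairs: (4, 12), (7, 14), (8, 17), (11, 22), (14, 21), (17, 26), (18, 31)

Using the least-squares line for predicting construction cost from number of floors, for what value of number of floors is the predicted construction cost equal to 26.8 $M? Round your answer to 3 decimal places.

16.511

n = 7, Σx = 79, Σy = 143, Σxy = 1818, Σx² = 1059
Sxx = Σx² − (Σx)²/n = 1059 − 891.571429 = 167.428571
Sxy = Σxy − (Σx)(Σy)/n = 1818 − 1613.857143 = 204.142857
b = Sxy/Sxx = 204.142857/167.428571 = 1.219283
a = ȳ − b·x̄ = 20.428571 − 1.219283·11.285714 = 6.668089
Set a + b·x = 26.8: x = (26.8 − 6.668089) / 1.219283 = 16.511267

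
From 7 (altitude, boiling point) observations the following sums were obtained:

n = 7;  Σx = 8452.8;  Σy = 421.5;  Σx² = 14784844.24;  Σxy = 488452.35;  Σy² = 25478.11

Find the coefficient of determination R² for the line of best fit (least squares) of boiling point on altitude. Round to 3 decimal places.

0.941

Sxx = Σx² − (Σx)²/n = 14784844.24 − 10207118.262857 = 4577725.977143
Sxy = Σxy − (Σx)(Σy)/n = 488452.35 − 508979.314286 = -20526.964286
Syy = Σy² − (Σy)²/n = 25478.11 − 25380.321429 = 97.788571
R² = Sxy²/(Sxx·Syy) = (-20526.964286)²/(4577725.977143·97.788571) = 0.941264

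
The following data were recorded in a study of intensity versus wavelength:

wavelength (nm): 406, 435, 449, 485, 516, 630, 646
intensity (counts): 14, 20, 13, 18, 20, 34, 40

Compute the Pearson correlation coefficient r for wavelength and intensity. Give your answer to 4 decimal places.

n = 7, Σx = 3567, Σy = 159, Σxy = 86531, Σx² = 1871359, Σy² = 4245
Sxx = Σx² − (Σx)²/n = 1871359 − 1817641.285714 = 53717.714286
Sxy = Σxy − (Σx)(Σy)/n = 86531 − 81021.857143 = 5509.142857
Syy = Σy² − (Σy)²/n = 4245 − 3611.571429 = 633.428571
r = Sxy/√(Sxx·Syy) = 5509.142857/√(34026335.020408) = 5509.142857/5833.209667 = 0.944445

0.9444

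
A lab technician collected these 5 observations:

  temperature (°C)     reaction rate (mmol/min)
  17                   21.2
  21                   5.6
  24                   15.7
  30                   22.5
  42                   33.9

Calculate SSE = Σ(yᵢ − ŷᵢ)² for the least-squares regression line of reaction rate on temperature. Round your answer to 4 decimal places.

n = 5, Σx = 134, Σy = 98.9, Σxy = 2953.6, Σx² = 3970, Σy² = 2382.75
Sxx = Σx² − (Σx)²/n = 3970 − 3591.2 = 378.8
Sxy = Σxy − (Σx)(Σy)/n = 2953.6 − 2650.52 = 303.08
Syy = Σy² − (Σy)²/n = 2382.75 − 1956.242 = 426.508
b = Sxy/Sxx = 303.08/378.8 = 0.800106
SSE = Syy − b·Sxy = 426.508 − 0.800106·303.08 = 184.011996

184.0120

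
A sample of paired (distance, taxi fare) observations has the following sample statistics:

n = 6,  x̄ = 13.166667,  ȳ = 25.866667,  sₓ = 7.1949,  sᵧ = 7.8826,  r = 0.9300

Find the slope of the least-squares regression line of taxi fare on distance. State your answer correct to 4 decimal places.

b = r · sᵧ/sₓ = 0.93 · 7.8826/7.1949 = 1.018891

1.0189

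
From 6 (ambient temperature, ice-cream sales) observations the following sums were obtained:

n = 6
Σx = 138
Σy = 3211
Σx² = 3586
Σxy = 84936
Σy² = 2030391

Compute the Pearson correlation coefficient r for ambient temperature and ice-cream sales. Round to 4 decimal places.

Sxx = Σx² − (Σx)²/n = 3586 − 3174 = 412
Sxy = Σxy − (Σx)(Σy)/n = 84936 − 73853 = 11083
Syy = Σy² − (Σy)²/n = 2030391 − 1718420.166667 = 311970.833333
r = Sxy/√(Sxx·Syy) = 11083/√(128531983.333333) = 11083/11337.194685 = 0.977579

0.9776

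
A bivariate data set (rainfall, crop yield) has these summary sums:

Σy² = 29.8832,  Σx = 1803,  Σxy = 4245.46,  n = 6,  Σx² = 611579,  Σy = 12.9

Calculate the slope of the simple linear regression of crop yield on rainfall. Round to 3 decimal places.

0.005

Sxx = Σx² − (Σx)²/n = 611579 − 541801.5 = 69777.5
Sxy = Σxy − (Σx)(Σy)/n = 4245.46 − 3876.45 = 369.01
b = Sxy/Sxx = 369.01/69777.5 = 0.005288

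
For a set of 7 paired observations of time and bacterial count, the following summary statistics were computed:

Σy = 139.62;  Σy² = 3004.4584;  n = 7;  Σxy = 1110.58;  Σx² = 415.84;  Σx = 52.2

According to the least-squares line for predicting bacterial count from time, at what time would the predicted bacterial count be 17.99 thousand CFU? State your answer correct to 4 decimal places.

6.7083

Sxx = Σx² − (Σx)²/n = 415.84 − 389.262857 = 26.577143
Sxy = Σxy − (Σx)(Σy)/n = 1110.58 − 1041.166286 = 69.413714
b = Sxy/Sxx = 69.413714/26.577143 = 2.611782
a = ȳ − b·x̄ = 19.945714 − 2.611782·7.457143 = 0.469280
Set a + b·x = 17.99: x = (17.99 − 0.469280) / 2.611782 = 6.708338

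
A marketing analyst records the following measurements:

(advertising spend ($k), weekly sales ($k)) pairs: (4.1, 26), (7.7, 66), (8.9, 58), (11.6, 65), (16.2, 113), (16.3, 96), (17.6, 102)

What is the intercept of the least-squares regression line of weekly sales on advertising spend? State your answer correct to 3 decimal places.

n = 7, Σx = 82.4, Σy = 526, Σxy = 7075.6, Σx² = 1127.76
Sxx = Σx² − (Σx)²/n = 1127.76 − 969.965714 = 157.794286
Sxy = Σxy − (Σx)(Σy)/n = 7075.6 − 6191.771429 = 883.828571
b = Sxy/Sxx = 883.828571/157.794286 = 5.601144
a = ȳ − b·x̄ = 75.142857 − 5.601144·11.771429 = 9.209387

9.209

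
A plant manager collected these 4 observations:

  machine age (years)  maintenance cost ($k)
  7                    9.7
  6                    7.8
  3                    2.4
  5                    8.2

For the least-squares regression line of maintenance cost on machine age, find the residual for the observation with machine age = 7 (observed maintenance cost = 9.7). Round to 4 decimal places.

-0.4000

n = 4, Σx = 21, Σy = 28.1, Σxy = 162.9, Σx² = 119
Sxx = Σx² − (Σx)²/n = 119 − 110.25 = 8.75
Sxy = Σxy − (Σx)(Σy)/n = 162.9 − 147.525 = 15.375
b = Sxy/Sxx = 15.375/8.75 = 1.757143
a = ȳ − b·x̄ = 7.025 − 1.757143·5.25 = -2.2
ŷ(7) = -2.2 + 1.757143·7 = 10.1
residual = y − ŷ = 9.7 − 10.1 = -0.4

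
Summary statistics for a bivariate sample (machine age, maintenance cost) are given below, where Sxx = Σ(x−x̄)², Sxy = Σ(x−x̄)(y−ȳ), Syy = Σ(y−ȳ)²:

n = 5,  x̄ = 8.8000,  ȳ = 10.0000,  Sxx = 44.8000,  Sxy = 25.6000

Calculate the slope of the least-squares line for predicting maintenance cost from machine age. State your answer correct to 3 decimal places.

b = Sxy/Sxx = 25.6/44.8 = 0.571429

0.571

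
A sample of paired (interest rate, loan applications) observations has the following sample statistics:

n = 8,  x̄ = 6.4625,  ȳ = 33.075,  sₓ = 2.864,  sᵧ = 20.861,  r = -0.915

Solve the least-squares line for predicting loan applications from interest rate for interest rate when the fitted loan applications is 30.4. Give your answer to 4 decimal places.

6.8639

b = r · sᵧ/sₓ = -0.915 · 20.861/2.864 = -6.664740
a = ȳ − b·x̄ = 33.075 − (-6.664740)·6.4625 = 76.145881
Set a + b·x = 30.4: x = (30.4 − 76.145881) / (-6.664740) = 6.863866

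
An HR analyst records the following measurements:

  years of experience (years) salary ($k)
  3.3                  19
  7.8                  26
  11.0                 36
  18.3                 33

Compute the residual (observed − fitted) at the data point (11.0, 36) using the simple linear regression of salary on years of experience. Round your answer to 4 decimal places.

6.6420

n = 4, Σx = 40.4, Σy = 114, Σxy = 1265.4, Σx² = 527.62
Sxx = Σx² − (Σx)²/n = 527.62 − 408.04 = 119.58
Sxy = Σxy − (Σx)(Σy)/n = 1265.4 − 1151.4 = 114
b = Sxy/Sxx = 114/119.58 = 0.953337
a = ȳ − b·x̄ = 28.5 − 0.953337·10.1 = 18.871300
ŷ(11.0) = 18.871300 + 0.953337·11 = 29.358003
residual = y − ŷ = 36 − 29.358003 = 6.641997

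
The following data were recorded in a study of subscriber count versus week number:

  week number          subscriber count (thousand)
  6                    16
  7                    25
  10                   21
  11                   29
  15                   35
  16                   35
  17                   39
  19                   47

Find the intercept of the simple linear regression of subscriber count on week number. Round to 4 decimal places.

5.7127

n = 8, Σx = 101, Σy = 247, Σxy = 3441, Σx² = 1437
Sxx = Σx² − (Σx)²/n = 1437 − 1275.125 = 161.875
Sxy = Σxy − (Σx)(Σy)/n = 3441 − 3118.375 = 322.625
b = Sxy/Sxx = 322.625/161.875 = 1.993050
a = ȳ − b·x̄ = 30.875 − 1.993050·12.625 = 5.712741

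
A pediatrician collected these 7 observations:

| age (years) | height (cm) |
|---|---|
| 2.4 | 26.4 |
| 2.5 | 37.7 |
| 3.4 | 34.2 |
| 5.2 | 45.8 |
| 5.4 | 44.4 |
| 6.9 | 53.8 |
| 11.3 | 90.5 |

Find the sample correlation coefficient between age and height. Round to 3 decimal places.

0.976

n = 7, Σx = 37.1, Σy = 332.8, Σxy = 2145.68, Σx² = 255.07, Σy² = 18441.58
Sxx = Σx² − (Σx)²/n = 255.07 − 196.63 = 58.44
Sxy = Σxy − (Σx)(Σy)/n = 2145.68 − 1763.84 = 381.84
Syy = Σy² − (Σy)²/n = 18441.58 − 15822.262857 = 2619.317143
r = Sxy/√(Sxx·Syy) = 381.84/√(153072.893829) = 381.84/391.245312 = 0.975961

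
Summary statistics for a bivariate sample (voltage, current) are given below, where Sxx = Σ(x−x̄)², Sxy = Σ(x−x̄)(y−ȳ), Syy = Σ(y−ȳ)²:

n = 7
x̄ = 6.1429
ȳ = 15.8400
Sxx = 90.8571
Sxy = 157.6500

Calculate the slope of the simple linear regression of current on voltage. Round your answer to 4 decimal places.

b = Sxy/Sxx = 157.65/90.8571 = 1.735142

1.7351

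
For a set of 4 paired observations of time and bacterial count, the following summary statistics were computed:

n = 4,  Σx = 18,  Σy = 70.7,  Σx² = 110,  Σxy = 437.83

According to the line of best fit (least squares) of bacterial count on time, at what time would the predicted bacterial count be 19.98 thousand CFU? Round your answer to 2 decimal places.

5.06

Sxx = Σx² − (Σx)²/n = 110 − 81 = 29
Sxy = Σxy − (Σx)(Σy)/n = 437.83 − 318.15 = 119.68
b = Sxy/Sxx = 119.68/29 = 4.126897
a = ȳ − b·x̄ = 17.675 − 4.126897·4.5 = -0.896034
Set a + b·x = 19.98: x = (19.98 − (-0.896034)) / 4.126897 = 5.058531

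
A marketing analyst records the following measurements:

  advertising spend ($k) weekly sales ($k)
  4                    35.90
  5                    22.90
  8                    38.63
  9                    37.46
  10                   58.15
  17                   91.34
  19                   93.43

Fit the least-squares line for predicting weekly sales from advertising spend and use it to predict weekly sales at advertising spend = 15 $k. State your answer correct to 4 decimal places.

76.3512

n = 7, Σx = 72, Σy = 377.81, Σxy = 4813.73, Σx² = 936
Sxx = Σx² − (Σx)²/n = 936 − 740.571429 = 195.428571
Sxy = Σxy − (Σx)(Σy)/n = 4813.73 − 3886.045714 = 927.684286
b = Sxy/Sxx = 927.684286/195.428571 = 4.746923
a = ȳ − b·x̄ = 53.972857 − 4.746923·10.285714 = 5.147368
ŷ(15) = a + b·15 = 5.147368 + 4.746923·15 = 76.351206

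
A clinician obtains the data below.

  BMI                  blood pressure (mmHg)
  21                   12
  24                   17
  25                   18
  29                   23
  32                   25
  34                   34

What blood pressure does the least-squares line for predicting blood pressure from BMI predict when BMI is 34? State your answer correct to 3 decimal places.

31.108

n = 6, Σx = 165, Σy = 129, Σxy = 3733, Σx² = 4663
Sxx = Σx² − (Σx)²/n = 4663 − 4537.5 = 125.5
Sxy = Σxy − (Σx)(Σy)/n = 3733 − 3547.5 = 185.5
b = Sxy/Sxx = 185.5/125.5 = 1.478088
a = ȳ − b·x̄ = 21.5 − 1.478088·27.5 = -19.147410
ŷ(34) = a + b·34 = -19.147410 + 1.478088·34 = 31.107570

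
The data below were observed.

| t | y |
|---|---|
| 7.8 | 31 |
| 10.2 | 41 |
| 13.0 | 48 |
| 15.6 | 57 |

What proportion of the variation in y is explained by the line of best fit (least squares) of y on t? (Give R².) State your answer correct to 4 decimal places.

0.9915

n = 4, Σx = 46.6, Σy = 177, Σxy = 2173.2, Σx² = 577.24, Σy² = 8195
Sxx = Σx² − (Σx)²/n = 577.24 − 542.89 = 34.35
Sxy = Σxy − (Σx)(Σy)/n = 2173.2 − 2062.05 = 111.15
Syy = Σy² − (Σy)²/n = 8195 − 7832.25 = 362.75
R² = Sxy²/(Sxx·Syy) = (111.15)²/(34.35·362.75) = 0.991482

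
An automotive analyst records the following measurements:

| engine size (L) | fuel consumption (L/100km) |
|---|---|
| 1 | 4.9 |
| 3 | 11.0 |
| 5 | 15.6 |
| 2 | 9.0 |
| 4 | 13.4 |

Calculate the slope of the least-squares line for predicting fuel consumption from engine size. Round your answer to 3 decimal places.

2.580

n = 5, Σx = 15, Σy = 53.9, Σxy = 187.5, Σx² = 55
Sxx = Σx² − (Σx)²/n = 55 − 45 = 10
Sxy = Σxy − (Σx)(Σy)/n = 187.5 − 161.7 = 25.8
b = Sxy/Sxx = 25.8/10 = 2.58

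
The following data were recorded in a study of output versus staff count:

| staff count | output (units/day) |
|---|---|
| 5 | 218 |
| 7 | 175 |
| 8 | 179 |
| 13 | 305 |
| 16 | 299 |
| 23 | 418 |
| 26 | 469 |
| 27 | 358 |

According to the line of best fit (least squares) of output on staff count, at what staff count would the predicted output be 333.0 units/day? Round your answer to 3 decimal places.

18.315

n = 8, Σx = 125, Σy = 2421, Σxy = 43970, Σx² = 2497
Sxx = Σx² − (Σx)²/n = 2497 − 1953.125 = 543.875
Sxy = Σxy − (Σx)(Σy)/n = 43970 − 37828.125 = 6141.875
b = Sxy/Sxx = 6141.875/543.875 = 11.292806
a = ȳ − b·x̄ = 302.625 − 11.292806·15.625 = 126.174902
Set a + b·x = 333.0: x = (333.0 − 126.174902) / 11.292806 = 18.314765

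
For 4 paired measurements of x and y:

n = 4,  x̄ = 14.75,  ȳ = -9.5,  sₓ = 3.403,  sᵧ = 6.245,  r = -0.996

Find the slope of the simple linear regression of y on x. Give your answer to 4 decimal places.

-1.8278

b = r · sᵧ/sₓ = -0.996 · 6.245/3.403 = -1.827805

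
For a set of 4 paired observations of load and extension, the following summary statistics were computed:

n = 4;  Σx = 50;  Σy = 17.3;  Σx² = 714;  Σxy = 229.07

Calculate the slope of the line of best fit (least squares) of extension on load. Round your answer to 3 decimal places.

Sxx = Σx² − (Σx)²/n = 714 − 625 = 89
Sxy = Σxy − (Σx)(Σy)/n = 229.07 − 216.25 = 12.82
b = Sxy/Sxx = 12.82/89 = 0.144045

0.144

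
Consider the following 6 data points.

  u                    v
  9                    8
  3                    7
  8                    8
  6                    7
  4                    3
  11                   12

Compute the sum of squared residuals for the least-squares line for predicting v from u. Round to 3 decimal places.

n = 6, Σx = 41, Σy = 45, Σxy = 343, Σx² = 327, Σy² = 379
Sxx = Σx² − (Σx)²/n = 327 − 280.166667 = 46.833333
Sxy = Σxy − (Σx)(Σy)/n = 343 − 307.5 = 35.5
Syy = Σy² − (Σy)²/n = 379 − 337.5 = 41.5
b = Sxy/Sxx = 35.5/46.833333 = 0.758007
SSE = Syy − b·Sxy = 41.5 − 0.758007·35.5 = 14.590747

14.591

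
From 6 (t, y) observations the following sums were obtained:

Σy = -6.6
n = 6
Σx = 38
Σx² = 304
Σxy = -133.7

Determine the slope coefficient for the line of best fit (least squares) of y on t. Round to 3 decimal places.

-1.451

Sxx = Σx² − (Σx)²/n = 304 − 240.666667 = 63.333333
Sxy = Σxy − (Σx)(Σy)/n = -133.7 − (-41.8) = -91.9
b = Sxy/Sxx = -91.9/63.333333 = -1.451053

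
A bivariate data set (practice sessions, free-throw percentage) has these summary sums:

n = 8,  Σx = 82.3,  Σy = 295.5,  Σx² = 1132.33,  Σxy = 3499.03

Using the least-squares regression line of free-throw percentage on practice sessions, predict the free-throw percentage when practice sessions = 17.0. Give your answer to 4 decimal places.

47.7246

Sxx = Σx² − (Σx)²/n = 1132.33 − 846.66125 = 285.66875
Sxy = Σxy − (Σx)(Σy)/n = 3499.03 − 3039.95625 = 459.07375
b = Sxy/Sxx = 459.07375/285.66875 = 1.607014
a = ȳ − b·x̄ = 36.9375 − 1.607014·10.2875 = 20.405341
ŷ(17.0) = a + b·17.0 = 20.405341 + 1.607014·17 = 47.724583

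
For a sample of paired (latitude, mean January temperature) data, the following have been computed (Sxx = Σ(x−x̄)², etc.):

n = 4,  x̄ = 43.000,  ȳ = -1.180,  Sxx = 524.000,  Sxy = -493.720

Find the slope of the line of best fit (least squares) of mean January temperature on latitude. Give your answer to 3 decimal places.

-0.942

b = Sxy/Sxx = -493.72/524 = -0.942214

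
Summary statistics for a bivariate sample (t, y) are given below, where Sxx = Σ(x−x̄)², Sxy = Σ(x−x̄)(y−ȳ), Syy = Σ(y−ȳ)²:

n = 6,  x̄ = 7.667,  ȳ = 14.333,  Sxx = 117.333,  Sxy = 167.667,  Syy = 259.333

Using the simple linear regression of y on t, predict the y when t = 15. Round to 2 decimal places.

b = Sxy/Sxx = 167.667/117.333 = 1.428984
a = ȳ − b·x̄ = 14.333 − 1.428984·7.667 = 3.376978
ŷ(15) = a + b·15 = 3.376978 + 1.428984·15 = 24.811741

24.81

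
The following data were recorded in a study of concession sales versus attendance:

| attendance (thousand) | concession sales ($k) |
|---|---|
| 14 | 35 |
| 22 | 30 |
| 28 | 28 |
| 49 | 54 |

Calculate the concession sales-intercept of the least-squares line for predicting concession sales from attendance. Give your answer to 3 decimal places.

n = 4, Σx = 113, Σy = 147, Σxy = 4580, Σx² = 3865
Sxx = Σx² − (Σx)²/n = 3865 − 3192.25 = 672.75
Sxy = Σxy − (Σx)(Σy)/n = 4580 − 4152.75 = 427.25
b = Sxy/Sxx = 427.25/672.75 = 0.635080
a = ȳ − b·x̄ = 36.75 − 0.635080·28.25 = 18.808993

18.809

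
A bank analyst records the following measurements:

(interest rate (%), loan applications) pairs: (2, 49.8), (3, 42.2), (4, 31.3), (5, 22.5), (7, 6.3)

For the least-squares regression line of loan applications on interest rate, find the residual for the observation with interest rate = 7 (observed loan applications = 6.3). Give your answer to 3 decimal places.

n = 5, Σx = 21, Σy = 152.1, Σxy = 508, Σx² = 103
Sxx = Σx² − (Σx)²/n = 103 − 88.2 = 14.8
Sxy = Σxy − (Σx)(Σy)/n = 508 − 638.82 = -130.82
b = Sxy/Sxx = -130.82/14.8 = -8.839189
a = ȳ − b·x̄ = 30.42 − (-8.839189)·4.2 = 67.544595
ŷ(7) = 67.544595 + (-8.839189)·7 = 5.670270
residual = y − ŷ = 6.3 − 5.670270 = 0.629730

0.630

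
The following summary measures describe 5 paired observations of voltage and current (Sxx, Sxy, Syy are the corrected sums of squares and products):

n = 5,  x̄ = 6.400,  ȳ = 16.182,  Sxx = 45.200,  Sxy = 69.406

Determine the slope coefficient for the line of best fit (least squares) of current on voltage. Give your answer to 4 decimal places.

b = Sxy/Sxx = 69.406/45.2 = 1.535531

1.5355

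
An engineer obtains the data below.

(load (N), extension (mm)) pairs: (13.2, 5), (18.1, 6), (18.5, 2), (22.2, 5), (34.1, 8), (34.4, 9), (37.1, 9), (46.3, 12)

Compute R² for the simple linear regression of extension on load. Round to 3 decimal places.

n = 8, Σx = 223.9, Σy = 56, Σxy = 1794.5, Σx² = 7203.21, Σy² = 460
Sxx = Σx² − (Σx)²/n = 7203.21 − 6266.40125 = 936.80875
Sxy = Σxy − (Σx)(Σy)/n = 1794.5 − 1567.3 = 227.2
Syy = Σy² − (Σy)²/n = 460 − 392 = 68
R² = Sxy²/(Sxx·Syy) = (227.2)²/(936.80875·68) = 0.810320

0.810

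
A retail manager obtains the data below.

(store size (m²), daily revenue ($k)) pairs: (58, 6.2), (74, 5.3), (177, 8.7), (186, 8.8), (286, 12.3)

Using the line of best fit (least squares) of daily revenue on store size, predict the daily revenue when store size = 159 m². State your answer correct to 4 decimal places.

n = 5, Σx = 781, Σy = 41.3, Σxy = 7446.3, Σx² = 156561
Sxx = Σx² − (Σx)²/n = 156561 − 121992.2 = 34568.8
Sxy = Σxy − (Σx)(Σy)/n = 7446.3 − 6451.06 = 995.24
b = Sxy/Sxx = 995.24/34568.8 = 0.028790
a = ȳ − b·x̄ = 8.26 − 0.028790·156.2 = 3.762983
ŷ(159) = a + b·159 = 3.762983 + 0.028790·159 = 8.340612

8.3406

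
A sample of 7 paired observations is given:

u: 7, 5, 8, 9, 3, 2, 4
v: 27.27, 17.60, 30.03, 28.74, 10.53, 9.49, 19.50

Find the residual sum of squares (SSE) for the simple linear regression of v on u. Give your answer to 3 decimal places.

34.364

n = 7, Σx = 38, Σy = 143.16, Σxy = 906.36, Σx² = 248, Σy² = 3362.3924
Sxx = Σx² − (Σx)²/n = 248 − 206.285714 = 41.714286
Sxy = Σxy − (Σx)(Σy)/n = 906.36 − 777.154286 = 129.205714
Syy = Σy² − (Σy)²/n = 3362.3924 − 2927.826514 = 434.565886
b = Sxy/Sxx = 129.205714/41.714286 = 3.097397
SSE = Syy − b·Sxy = 434.565886 − 3.097397·129.205714 = 34.364460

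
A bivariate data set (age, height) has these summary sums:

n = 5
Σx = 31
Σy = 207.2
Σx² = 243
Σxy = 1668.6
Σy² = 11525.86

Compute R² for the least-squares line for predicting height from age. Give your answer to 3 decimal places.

Sxx = Σx² − (Σx)²/n = 243 − 192.2 = 50.8
Sxy = Σxy − (Σx)(Σy)/n = 1668.6 − 1284.64 = 383.96
Syy = Σy² − (Σy)²/n = 11525.86 − 8586.368 = 2939.492
R² = Sxy²/(Sxx·Syy) = (383.96)²/(50.8·2939.492) = 0.987270

0.987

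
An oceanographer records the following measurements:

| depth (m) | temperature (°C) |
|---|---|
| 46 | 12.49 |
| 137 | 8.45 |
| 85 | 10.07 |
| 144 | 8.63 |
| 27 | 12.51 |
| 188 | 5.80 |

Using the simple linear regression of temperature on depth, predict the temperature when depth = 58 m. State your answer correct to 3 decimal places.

11.568

n = 6, Σx = 627, Σy = 57.95, Σxy = 5259.03, Σx² = 84919
Sxx = Σx² − (Σx)²/n = 84919 − 65521.5 = 19397.5
Sxy = Σxy − (Σx)(Σy)/n = 5259.03 − 6055.775 = -796.745
b = Sxy/Sxx = -796.745/19397.5 = -0.041075
a = ȳ − b·x̄ = 9.658333 − (-0.041075)·104.5 = 13.950631
ŷ(58) = a + b·58 = 13.950631 + (-0.041075)·58 = 11.568303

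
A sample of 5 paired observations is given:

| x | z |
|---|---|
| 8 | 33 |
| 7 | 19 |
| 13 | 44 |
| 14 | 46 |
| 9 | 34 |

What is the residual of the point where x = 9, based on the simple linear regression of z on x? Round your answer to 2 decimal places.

n = 5, Σx = 51, Σy = 176, Σxy = 1919, Σx² = 559
Sxx = Σx² − (Σx)²/n = 559 − 520.2 = 38.8
Sxy = Σxy − (Σx)(Σy)/n = 1919 − 1795.2 = 123.8
b = Sxy/Sxx = 123.8/38.8 = 3.190722
a = ȳ − b·x̄ = 35.2 − 3.190722·10.2 = 2.654639
ŷ(9) = 2.654639 + 3.190722·9 = 31.371134
residual = y − ŷ = 34 − 31.371134 = 2.628866

2.63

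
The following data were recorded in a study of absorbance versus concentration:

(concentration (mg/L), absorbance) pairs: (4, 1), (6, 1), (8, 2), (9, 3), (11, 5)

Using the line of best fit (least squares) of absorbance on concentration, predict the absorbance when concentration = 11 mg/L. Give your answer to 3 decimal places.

4.356

n = 5, Σx = 38, Σy = 12, Σxy = 108, Σx² = 318
Sxx = Σx² − (Σx)²/n = 318 − 288.8 = 29.2
Sxy = Σxy − (Σx)(Σy)/n = 108 − 91.2 = 16.8
b = Sxy/Sxx = 16.8/29.2 = 0.575342
a = ȳ − b·x̄ = 2.4 − 0.575342·7.6 = -1.972603
ŷ(11) = a + b·11 = -1.972603 + 0.575342·11 = 4.356164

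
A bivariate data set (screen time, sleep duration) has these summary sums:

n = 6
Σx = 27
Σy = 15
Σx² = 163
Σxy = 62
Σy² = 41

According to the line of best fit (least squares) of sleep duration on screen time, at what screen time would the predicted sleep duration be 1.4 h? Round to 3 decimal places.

12.800

Sxx = Σx² − (Σx)²/n = 163 − 121.5 = 41.5
Sxy = Σxy − (Σx)(Σy)/n = 62 − 67.5 = -5.5
b = Sxy/Sxx = -5.5/41.5 = -0.132530
a = ȳ − b·x̄ = 2.5 − (-0.132530)·4.5 = 3.096386
Set a + b·x = 1.4: x = (1.4 − 3.096386) / (-0.132530) = 12.8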